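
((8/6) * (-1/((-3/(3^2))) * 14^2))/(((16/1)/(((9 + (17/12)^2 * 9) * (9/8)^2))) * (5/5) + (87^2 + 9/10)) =274972320/2655154867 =0.10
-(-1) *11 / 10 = 11 / 10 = 1.10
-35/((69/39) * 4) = -455/92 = -4.95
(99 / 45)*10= 22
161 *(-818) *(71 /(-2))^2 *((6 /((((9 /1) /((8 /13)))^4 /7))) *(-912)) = 2893326555348992 /20820969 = 138962147.02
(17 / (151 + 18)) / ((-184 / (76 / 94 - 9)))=6545 / 1461512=0.00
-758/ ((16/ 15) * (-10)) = 1137/ 16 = 71.06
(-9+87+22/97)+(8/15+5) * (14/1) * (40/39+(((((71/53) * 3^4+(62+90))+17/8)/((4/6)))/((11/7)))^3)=28107549300406454981035619/23028370966149120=1220561773.20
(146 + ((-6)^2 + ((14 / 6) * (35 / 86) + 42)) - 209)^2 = 16933225 / 66564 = 254.39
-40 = -40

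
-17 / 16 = -1.06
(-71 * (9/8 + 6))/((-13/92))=3580.04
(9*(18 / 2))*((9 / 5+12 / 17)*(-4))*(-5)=4059.53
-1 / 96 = -0.01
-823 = -823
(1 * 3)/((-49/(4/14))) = -0.02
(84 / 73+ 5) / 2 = 449 / 146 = 3.08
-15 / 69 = -5 / 23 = -0.22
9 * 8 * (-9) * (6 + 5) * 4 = -28512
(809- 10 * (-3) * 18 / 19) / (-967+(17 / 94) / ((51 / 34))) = -2243451 / 2590270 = -0.87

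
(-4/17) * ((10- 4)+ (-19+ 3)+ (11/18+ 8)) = 50/153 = 0.33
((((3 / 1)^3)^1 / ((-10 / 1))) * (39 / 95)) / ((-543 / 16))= 2808 / 85975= 0.03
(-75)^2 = 5625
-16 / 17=-0.94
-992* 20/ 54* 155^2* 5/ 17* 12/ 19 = -4766560000/ 2907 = -1639683.52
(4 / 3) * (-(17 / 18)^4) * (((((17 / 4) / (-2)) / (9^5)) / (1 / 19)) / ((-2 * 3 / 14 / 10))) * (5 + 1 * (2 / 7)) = -4990797355 / 55788550416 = -0.09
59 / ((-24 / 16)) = -118 / 3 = -39.33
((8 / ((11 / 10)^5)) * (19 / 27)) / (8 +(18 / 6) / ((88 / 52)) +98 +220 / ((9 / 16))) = 30400000 / 4338670017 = 0.01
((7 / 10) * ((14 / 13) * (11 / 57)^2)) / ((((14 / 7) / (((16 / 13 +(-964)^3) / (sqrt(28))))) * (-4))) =205502271359 * sqrt(7) / 915135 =594128.63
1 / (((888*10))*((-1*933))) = -1 / 8285040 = -0.00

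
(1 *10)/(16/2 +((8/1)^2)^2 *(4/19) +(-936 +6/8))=-152/987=-0.15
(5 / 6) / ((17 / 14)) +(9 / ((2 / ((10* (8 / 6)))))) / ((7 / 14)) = 6155 / 51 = 120.69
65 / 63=1.03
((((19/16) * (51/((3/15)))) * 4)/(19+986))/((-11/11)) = -323/268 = -1.21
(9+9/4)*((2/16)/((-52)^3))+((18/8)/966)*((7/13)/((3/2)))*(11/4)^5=0.13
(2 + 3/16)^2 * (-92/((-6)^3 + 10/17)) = 478975/234368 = 2.04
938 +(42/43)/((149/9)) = 6010144/6407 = 938.06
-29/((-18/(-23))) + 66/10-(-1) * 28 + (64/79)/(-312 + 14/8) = -21689659/8823510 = -2.46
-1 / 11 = -0.09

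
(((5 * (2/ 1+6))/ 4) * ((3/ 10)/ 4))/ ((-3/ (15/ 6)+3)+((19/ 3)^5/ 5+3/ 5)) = 729/ 1983212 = 0.00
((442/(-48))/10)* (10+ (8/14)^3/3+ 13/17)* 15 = -2462135/16464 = -149.55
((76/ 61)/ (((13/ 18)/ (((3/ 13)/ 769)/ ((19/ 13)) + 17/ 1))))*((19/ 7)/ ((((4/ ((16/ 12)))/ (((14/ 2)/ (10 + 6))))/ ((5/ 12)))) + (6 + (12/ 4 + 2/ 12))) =667548125/ 2439268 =273.67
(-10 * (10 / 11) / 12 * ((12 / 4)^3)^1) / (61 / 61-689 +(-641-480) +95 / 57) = 675 / 59642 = 0.01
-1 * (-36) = 36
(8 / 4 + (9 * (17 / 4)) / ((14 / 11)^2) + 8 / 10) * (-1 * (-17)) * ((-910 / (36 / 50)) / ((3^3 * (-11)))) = 572064025 / 299376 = 1910.85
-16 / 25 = -0.64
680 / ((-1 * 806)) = -0.84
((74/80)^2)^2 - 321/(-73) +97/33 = 49760293849/6167040000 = 8.07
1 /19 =0.05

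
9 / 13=0.69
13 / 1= 13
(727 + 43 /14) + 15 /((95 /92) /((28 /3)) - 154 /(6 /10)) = 4052639217 /5551462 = 730.01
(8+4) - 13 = -1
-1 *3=-3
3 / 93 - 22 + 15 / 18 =-3931 / 186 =-21.13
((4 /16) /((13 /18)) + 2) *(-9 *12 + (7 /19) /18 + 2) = -2210945 /8892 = -248.64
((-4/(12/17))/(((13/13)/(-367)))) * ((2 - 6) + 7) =6239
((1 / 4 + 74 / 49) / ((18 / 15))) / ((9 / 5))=2875 / 3528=0.81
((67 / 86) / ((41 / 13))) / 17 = 871 / 59942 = 0.01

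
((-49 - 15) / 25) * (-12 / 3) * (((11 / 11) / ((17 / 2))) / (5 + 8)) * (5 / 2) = 256 / 1105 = 0.23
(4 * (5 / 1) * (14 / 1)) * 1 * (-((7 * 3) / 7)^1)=-840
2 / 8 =1 / 4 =0.25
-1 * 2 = -2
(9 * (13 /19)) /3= 39 /19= 2.05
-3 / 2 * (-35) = 105 / 2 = 52.50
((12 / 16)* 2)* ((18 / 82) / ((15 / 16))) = 0.35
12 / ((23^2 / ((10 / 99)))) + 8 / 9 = 46672 / 52371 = 0.89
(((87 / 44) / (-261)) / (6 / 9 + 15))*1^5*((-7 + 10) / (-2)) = 3 / 4136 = 0.00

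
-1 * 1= -1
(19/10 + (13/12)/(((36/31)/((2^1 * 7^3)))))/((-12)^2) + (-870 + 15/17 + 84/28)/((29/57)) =-130181213239/76671360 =-1697.91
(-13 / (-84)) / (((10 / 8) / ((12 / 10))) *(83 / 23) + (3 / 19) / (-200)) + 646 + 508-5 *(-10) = 4152693477 / 3448963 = 1204.04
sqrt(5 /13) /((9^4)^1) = sqrt(65) /85293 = 0.00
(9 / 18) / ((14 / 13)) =13 / 28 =0.46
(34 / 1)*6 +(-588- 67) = -451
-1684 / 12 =-421 / 3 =-140.33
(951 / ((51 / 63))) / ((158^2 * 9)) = 0.01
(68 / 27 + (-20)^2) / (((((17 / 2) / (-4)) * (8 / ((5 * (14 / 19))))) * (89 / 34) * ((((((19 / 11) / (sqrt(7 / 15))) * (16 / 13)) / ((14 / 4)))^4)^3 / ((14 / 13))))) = -147.01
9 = 9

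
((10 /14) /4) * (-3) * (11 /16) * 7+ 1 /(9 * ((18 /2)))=-2.57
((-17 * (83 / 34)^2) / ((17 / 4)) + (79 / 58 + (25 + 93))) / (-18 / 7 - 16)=-2241659 / 435812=-5.14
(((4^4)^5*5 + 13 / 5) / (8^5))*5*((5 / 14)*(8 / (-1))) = -19634136210295 / 8192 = -2396745142.86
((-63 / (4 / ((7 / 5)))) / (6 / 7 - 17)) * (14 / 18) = 2401 / 2260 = 1.06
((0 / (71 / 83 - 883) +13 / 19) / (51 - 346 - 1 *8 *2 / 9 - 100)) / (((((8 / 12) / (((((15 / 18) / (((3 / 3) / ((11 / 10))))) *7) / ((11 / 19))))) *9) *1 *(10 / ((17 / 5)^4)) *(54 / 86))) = -326817673 / 4820850000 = -0.07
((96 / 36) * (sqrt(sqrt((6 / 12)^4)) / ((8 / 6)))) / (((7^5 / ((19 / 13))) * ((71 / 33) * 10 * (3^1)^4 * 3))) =209 / 12565417410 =0.00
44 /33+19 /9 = 3.44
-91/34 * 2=-91/17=-5.35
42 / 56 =3 / 4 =0.75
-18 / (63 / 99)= -198 / 7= -28.29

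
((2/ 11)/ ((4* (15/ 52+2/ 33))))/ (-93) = -26/ 18569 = -0.00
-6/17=-0.35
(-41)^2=1681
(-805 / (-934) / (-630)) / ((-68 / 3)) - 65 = -65.00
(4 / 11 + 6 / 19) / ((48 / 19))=0.27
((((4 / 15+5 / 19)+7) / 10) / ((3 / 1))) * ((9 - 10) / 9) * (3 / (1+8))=-1073 / 115425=-0.01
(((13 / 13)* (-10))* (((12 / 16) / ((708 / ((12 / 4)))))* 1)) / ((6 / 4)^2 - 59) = 15 / 26786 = 0.00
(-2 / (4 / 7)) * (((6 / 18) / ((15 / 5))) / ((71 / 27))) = -21 / 142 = -0.15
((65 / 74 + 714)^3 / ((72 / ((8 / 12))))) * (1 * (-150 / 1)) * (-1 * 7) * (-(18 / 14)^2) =-33309963987457725 / 5673136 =-5871525728.88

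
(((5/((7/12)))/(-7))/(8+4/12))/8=-9/490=-0.02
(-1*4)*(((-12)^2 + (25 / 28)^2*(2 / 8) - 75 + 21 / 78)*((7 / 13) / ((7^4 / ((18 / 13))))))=-0.09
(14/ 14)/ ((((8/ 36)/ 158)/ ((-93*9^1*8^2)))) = -38086848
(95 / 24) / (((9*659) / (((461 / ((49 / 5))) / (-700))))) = -8759 / 195295968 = -0.00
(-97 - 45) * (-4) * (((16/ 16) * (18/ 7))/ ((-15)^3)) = -1136/ 2625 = -0.43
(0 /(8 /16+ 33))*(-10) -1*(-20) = 20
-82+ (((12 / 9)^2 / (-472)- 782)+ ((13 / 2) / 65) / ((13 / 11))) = -863.92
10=10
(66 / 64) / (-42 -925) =-33 / 30944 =-0.00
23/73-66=-4795/73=-65.68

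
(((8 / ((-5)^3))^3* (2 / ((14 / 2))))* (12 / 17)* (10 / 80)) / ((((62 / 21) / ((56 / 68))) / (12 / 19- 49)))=29643264 / 332462890625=0.00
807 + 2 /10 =4036 /5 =807.20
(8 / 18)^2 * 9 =16 / 9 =1.78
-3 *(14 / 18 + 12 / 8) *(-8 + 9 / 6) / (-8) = -533 / 96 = -5.55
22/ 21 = 1.05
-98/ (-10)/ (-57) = -49/ 285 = -0.17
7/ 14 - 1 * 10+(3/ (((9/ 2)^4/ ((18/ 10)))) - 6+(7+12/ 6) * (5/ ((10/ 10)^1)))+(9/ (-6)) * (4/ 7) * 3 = 458279/ 17010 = 26.94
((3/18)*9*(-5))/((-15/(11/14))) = 11/28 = 0.39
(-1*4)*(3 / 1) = -12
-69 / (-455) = 69 / 455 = 0.15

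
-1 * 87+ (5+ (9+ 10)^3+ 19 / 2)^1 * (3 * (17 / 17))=41067 / 2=20533.50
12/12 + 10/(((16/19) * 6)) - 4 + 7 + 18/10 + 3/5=2011/240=8.38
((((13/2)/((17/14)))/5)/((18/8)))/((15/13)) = 4732/11475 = 0.41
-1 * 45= -45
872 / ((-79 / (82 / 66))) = -35752 / 2607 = -13.71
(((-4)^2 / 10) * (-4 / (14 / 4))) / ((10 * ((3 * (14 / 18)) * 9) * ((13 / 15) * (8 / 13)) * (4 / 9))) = -9 / 245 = -0.04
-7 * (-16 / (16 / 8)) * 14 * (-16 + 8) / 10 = -3136 / 5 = -627.20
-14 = -14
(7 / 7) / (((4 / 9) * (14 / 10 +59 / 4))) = 45 / 323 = 0.14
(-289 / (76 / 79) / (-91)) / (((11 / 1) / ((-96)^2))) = 2765.79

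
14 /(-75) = -14 /75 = -0.19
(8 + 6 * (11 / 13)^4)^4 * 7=70094110988862286179952 / 665416609183179841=105338.69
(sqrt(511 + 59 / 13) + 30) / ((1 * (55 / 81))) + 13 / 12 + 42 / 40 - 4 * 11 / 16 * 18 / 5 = 81 * sqrt(87126) / 715 + 12017 / 330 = 69.85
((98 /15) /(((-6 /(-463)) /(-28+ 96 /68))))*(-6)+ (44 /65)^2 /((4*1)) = 80427.75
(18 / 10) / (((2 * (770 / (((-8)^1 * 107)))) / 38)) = -73188 / 1925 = -38.02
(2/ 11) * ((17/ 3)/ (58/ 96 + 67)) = 544/ 35695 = 0.02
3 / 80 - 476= -475.96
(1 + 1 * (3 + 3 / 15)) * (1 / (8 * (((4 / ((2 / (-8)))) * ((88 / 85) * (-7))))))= 51 / 11264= 0.00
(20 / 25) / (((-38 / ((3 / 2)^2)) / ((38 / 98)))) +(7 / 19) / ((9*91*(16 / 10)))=-78803 / 4357080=-0.02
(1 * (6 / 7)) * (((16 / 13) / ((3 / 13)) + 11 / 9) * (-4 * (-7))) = 472 / 3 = 157.33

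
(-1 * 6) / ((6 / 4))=-4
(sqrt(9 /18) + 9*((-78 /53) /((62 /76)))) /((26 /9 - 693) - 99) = 120042 /5834293 - 9*sqrt(2) /14204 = 0.02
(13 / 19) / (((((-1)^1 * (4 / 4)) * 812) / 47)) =-611 / 15428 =-0.04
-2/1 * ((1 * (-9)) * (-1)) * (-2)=36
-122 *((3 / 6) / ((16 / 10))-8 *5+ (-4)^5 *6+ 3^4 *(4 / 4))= 5956223 / 8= 744527.88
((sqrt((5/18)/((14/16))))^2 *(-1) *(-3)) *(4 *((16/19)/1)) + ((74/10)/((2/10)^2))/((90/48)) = 40648/399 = 101.87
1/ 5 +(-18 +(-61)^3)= -1134994/ 5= -226998.80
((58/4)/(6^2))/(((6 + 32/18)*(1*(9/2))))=29/2520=0.01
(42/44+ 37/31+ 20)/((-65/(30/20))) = -9063/17732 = -0.51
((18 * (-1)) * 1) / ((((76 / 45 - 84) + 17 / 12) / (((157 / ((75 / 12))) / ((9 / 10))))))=6.21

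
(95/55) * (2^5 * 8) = 4864/11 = 442.18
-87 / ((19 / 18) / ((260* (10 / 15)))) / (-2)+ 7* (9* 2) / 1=138114 / 19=7269.16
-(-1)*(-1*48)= -48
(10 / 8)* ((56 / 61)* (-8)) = -560 / 61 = -9.18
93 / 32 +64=2141 / 32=66.91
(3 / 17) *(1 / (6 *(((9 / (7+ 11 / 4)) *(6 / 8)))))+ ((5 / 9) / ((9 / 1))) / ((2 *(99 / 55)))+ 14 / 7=25525 / 12393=2.06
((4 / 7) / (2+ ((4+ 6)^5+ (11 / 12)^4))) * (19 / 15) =525312 / 72577963955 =0.00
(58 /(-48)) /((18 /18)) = -29 /24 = -1.21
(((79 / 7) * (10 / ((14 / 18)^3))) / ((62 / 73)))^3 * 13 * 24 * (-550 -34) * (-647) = 1095000138214509907301630904000 / 412345787004991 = 2655538561865447.44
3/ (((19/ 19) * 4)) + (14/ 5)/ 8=11/ 10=1.10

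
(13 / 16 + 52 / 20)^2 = 74529 / 6400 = 11.65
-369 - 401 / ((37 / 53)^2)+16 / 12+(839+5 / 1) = -1422926 / 4107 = -346.46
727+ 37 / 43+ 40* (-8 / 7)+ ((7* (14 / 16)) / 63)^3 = 76637622091 / 112347648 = 682.15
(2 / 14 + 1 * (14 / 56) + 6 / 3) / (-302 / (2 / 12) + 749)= -67 / 29764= -0.00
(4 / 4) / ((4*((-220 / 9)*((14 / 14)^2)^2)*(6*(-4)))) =3 / 7040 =0.00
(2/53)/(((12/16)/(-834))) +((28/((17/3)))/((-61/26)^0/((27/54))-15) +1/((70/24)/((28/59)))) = -145744796/3455335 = -42.18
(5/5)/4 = 1/4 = 0.25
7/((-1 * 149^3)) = -7/3307949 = -0.00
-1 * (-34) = 34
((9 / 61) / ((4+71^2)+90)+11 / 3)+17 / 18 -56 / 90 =4498087 / 1127646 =3.99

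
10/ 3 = 3.33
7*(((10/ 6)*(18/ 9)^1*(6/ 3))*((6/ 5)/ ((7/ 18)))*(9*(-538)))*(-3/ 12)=174312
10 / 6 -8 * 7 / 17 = -83 / 51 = -1.63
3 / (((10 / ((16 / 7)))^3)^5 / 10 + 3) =211106232532992 / 28976816067691925892367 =0.00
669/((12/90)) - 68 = 9899/2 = 4949.50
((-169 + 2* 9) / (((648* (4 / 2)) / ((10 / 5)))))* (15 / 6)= -755 / 1296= -0.58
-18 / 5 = -3.60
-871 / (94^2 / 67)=-58357 / 8836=-6.60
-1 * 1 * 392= -392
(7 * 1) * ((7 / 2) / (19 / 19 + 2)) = 49 / 6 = 8.17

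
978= 978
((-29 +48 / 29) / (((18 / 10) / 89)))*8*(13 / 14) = -18350020 / 1827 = -10043.80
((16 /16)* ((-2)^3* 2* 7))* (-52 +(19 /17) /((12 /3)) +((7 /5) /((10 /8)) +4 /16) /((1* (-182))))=32009358 /5525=5793.55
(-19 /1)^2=361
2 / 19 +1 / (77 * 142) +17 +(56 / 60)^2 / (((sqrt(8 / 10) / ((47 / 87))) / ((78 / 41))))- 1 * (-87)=119756 * sqrt(5) / 267525 +21627471 / 207746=105.11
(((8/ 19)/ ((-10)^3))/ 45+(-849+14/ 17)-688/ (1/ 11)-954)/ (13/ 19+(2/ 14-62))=153.18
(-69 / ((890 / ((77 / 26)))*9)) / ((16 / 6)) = -1771 / 185120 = -0.01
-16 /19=-0.84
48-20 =28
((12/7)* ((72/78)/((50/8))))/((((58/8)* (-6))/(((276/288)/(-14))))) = 184/461825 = 0.00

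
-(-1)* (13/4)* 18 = 117/2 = 58.50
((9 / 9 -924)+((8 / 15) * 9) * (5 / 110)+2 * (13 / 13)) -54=-53613 / 55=-974.78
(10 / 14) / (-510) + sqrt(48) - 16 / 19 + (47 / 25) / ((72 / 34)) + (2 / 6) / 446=20428997 / 453782700 + 4 * sqrt(3)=6.97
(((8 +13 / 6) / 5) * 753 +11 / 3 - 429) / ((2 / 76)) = 630287 / 15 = 42019.13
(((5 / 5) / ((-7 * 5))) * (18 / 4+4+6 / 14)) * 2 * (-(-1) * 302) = -7550 / 49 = -154.08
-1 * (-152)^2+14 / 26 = -300345 / 13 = -23103.46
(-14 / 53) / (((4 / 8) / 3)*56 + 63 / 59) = -354 / 13939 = -0.03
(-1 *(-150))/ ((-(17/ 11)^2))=-18150/ 289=-62.80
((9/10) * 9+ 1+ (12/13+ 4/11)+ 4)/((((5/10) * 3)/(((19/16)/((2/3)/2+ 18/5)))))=390887/134992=2.90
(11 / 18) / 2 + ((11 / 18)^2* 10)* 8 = 9779 / 324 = 30.18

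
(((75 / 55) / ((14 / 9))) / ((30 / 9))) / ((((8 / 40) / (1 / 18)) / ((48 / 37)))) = 270 / 2849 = 0.09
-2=-2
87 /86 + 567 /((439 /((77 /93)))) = 2435541 /1170374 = 2.08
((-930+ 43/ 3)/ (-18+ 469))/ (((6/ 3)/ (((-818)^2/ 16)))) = -11207827/ 264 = -42453.89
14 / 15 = 0.93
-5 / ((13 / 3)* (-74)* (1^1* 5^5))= 3 / 601250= 0.00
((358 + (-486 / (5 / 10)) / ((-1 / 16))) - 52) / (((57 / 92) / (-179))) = -87049848 / 19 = -4581570.95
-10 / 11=-0.91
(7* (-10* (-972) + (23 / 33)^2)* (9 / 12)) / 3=74099263 / 4356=17010.85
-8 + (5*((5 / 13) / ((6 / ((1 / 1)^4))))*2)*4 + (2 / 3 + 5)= 3 / 13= 0.23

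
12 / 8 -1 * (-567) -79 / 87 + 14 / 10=495023 / 870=568.99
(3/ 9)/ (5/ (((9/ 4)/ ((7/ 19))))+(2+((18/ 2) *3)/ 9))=57/ 995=0.06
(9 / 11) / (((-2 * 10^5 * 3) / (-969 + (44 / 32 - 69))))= 24879 / 17600000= 0.00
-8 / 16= -1 / 2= -0.50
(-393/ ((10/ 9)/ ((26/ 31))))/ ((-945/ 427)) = 103883/ 775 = 134.04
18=18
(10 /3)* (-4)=-40 /3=-13.33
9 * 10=90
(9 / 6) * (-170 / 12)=-85 / 4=-21.25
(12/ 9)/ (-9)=-4/ 27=-0.15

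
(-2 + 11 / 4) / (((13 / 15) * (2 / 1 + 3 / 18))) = 135 / 338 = 0.40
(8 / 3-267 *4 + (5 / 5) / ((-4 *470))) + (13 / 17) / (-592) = -1065.34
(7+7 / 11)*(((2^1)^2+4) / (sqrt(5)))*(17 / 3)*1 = 3808*sqrt(5) / 55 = 154.82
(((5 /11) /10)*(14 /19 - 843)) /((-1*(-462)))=-16003 /193116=-0.08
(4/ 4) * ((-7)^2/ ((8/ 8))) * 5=245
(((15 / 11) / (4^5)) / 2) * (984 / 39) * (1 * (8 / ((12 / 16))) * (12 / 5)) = 0.43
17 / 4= 4.25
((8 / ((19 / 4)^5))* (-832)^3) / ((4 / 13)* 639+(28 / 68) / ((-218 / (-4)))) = -56826210855944192 / 5863959554275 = -9690.76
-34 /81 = -0.42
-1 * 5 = -5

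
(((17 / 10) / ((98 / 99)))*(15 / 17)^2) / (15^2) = 99 / 16660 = 0.01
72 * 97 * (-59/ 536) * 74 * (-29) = 110534022/ 67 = 1649761.52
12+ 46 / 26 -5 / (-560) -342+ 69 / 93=-14781133 / 45136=-327.48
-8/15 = -0.53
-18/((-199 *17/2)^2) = -72/11444689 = -0.00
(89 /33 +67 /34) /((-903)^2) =5237 /914888898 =0.00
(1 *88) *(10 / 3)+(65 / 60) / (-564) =1985267 / 6768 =293.33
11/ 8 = 1.38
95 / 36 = 2.64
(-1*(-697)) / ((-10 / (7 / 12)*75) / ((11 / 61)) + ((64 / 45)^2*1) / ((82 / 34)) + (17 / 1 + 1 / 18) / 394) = -3511224555300 / 35913168238993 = -0.10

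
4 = 4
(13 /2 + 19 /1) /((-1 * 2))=-51 /4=-12.75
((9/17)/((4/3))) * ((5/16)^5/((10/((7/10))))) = 23625/285212672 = 0.00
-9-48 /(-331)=-2931 /331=-8.85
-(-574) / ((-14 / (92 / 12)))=-943 / 3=-314.33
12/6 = 2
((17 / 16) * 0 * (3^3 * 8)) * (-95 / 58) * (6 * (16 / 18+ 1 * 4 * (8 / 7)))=0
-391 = -391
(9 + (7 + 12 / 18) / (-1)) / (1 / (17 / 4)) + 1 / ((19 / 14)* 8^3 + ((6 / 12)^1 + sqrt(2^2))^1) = 166013 / 29289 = 5.67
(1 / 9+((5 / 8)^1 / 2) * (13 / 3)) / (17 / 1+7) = 0.06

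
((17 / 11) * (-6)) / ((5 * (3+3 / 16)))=-32 / 55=-0.58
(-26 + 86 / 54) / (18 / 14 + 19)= -4613 / 3834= -1.20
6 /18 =1 /3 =0.33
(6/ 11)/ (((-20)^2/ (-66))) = -9/ 100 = -0.09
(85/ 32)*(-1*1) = -85/ 32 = -2.66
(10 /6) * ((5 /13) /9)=25 /351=0.07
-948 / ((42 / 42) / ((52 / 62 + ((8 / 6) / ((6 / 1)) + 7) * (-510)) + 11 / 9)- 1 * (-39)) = -162277850 / 6675941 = -24.31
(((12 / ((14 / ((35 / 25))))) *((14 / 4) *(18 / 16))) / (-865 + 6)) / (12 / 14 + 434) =-1323 / 104591840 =-0.00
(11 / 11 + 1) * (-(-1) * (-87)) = -174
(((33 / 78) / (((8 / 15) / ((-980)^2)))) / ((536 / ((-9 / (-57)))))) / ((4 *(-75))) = -396165 / 529568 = -0.75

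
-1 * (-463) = 463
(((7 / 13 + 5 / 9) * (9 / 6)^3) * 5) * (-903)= -216720 / 13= -16670.77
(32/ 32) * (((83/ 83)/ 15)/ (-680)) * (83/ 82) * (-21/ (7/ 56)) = 581/ 34850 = 0.02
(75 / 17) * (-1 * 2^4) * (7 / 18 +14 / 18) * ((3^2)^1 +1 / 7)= -752.94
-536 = -536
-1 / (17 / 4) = -4 / 17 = -0.24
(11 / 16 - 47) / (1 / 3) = -2223 / 16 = -138.94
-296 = -296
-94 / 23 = -4.09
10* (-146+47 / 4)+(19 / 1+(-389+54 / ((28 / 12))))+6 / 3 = -23623 / 14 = -1687.36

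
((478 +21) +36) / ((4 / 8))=1070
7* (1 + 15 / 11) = 182 / 11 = 16.55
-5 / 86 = -0.06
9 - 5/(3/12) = -11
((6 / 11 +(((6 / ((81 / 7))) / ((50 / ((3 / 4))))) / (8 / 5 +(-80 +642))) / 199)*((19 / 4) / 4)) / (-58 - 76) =-11507248103 / 2380586883840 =-0.00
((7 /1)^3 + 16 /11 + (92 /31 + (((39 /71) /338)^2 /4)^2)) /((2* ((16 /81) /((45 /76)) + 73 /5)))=80233614295437564638865 /6897527086005627275776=11.63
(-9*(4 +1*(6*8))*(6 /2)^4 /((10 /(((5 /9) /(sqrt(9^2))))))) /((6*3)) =-13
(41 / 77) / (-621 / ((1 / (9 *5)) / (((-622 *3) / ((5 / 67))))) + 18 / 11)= 41 / 53803592892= 0.00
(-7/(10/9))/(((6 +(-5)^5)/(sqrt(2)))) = 63 * sqrt(2)/31190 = 0.00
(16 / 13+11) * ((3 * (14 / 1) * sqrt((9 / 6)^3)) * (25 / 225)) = 1113 * sqrt(6) / 26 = 104.86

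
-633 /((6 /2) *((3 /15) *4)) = -1055 /4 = -263.75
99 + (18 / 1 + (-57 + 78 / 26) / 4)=207 / 2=103.50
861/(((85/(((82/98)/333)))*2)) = 1681/132090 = 0.01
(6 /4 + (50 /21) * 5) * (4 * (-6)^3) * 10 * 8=-6485760 /7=-926537.14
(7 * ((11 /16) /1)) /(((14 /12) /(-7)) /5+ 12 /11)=12705 /2792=4.55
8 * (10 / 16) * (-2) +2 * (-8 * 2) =-42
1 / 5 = 0.20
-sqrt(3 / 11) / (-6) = sqrt(33) / 66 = 0.09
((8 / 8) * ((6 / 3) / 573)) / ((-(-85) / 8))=0.00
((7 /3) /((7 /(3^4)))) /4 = 27 /4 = 6.75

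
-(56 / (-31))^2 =-3136 / 961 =-3.26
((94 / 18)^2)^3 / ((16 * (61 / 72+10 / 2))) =10779215329 / 49719258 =216.80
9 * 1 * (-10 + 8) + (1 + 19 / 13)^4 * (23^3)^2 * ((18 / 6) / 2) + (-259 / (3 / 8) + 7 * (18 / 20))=6985209013674049 / 856830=8152386136.89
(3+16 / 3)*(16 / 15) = 80 / 9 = 8.89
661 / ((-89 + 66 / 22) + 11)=-661 / 75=-8.81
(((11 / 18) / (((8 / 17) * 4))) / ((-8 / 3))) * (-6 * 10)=935 / 128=7.30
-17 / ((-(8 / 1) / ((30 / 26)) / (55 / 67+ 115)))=247350 / 871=283.98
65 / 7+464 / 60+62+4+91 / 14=18799 / 210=89.52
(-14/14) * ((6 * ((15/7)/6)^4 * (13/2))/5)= -4875/38416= -0.13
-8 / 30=-4 / 15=-0.27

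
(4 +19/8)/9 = 17/24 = 0.71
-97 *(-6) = 582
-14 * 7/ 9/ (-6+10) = -49/ 18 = -2.72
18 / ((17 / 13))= 234 / 17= 13.76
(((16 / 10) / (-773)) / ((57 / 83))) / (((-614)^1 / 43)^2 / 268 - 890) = 82258312 / 24269155914405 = 0.00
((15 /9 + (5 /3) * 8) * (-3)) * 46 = -2070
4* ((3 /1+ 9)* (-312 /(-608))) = 468 /19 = 24.63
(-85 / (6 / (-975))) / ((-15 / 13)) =-71825 / 6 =-11970.83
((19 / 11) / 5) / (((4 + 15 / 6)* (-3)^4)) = 38 / 57915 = 0.00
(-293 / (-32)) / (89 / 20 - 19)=-1465 / 2328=-0.63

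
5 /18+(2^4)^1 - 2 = 257 /18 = 14.28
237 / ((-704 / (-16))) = 237 / 44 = 5.39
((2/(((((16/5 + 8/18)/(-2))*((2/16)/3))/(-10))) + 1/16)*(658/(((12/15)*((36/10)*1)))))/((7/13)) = 2640146275/23616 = 111794.81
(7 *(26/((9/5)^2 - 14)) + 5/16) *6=-214365/2152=-99.61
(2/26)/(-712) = -1/9256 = -0.00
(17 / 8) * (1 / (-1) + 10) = 19.12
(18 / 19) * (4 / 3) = 24 / 19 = 1.26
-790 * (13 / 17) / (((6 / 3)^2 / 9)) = -46215 / 34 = -1359.26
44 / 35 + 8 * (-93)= -25996 / 35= -742.74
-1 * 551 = -551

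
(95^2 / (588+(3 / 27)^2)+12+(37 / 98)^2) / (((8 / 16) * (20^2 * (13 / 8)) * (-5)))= -12575115193 / 743321988500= -0.02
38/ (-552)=-19/ 276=-0.07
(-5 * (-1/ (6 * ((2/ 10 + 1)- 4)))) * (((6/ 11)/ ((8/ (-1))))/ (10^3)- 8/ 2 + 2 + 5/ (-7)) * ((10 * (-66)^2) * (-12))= -82766079/ 196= -422275.91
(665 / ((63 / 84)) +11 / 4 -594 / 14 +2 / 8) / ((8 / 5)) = 11120 / 21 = 529.52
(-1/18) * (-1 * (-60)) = -10/3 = -3.33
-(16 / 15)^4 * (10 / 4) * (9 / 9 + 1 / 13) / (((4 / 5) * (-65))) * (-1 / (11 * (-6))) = 57344 / 56467125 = 0.00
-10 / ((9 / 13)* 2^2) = -65 / 18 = -3.61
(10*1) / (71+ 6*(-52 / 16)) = 20 / 103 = 0.19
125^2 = 15625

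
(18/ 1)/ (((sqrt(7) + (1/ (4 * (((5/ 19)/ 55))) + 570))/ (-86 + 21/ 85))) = -2.47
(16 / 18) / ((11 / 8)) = 64 / 99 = 0.65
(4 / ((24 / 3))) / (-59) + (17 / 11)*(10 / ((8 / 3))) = 5.79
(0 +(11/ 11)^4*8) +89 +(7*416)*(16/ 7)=6753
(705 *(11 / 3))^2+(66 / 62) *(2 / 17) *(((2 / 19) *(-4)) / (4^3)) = 267636475667 / 40052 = 6682225.00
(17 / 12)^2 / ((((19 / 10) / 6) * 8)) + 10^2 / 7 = 192515 / 12768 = 15.08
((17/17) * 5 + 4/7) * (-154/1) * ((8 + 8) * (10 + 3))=-178464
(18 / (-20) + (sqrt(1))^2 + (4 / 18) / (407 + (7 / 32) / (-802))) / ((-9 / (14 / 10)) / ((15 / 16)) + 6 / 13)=-8601360859 / 547121723580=-0.02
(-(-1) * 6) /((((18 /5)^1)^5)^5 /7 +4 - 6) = 6258487701416015625 /12044329605469466159390503174909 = 0.00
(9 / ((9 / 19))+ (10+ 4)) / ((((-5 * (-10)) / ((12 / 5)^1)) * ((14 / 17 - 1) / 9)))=-10098 / 125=-80.78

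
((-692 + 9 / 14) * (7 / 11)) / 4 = -9679 / 88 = -109.99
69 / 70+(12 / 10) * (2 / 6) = 97 / 70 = 1.39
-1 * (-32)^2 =-1024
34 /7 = 4.86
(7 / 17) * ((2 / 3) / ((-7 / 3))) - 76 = -1294 / 17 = -76.12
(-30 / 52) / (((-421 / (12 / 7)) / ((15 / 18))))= 75 / 38311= 0.00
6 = 6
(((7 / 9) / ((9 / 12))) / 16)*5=0.32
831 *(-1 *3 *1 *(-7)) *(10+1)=191961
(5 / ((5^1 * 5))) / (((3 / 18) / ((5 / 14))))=3 / 7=0.43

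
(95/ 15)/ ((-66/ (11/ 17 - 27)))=4256/ 1683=2.53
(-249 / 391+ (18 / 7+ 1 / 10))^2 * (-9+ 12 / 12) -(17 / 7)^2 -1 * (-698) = 658.99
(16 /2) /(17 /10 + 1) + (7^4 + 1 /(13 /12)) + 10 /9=844505 /351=2406.00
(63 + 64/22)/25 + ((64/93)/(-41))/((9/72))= 104945/41943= 2.50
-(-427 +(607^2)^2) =-135754665174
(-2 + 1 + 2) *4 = 4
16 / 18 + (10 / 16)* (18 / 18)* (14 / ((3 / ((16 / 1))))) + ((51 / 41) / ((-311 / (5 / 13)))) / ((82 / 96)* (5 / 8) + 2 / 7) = 156289111532 / 3286583001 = 47.55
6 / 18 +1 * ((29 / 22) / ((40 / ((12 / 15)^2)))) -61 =-250163 / 4125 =-60.65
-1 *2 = -2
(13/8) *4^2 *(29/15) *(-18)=-4524/5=-904.80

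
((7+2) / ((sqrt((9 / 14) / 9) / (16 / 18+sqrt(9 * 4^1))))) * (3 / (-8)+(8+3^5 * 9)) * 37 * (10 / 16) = 11773288.08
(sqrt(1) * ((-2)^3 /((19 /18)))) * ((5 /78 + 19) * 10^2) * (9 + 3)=-42825600 /247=-173383.00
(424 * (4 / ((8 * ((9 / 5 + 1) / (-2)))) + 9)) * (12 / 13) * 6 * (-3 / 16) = -346302 / 91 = -3805.52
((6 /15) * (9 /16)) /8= 9 /320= 0.03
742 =742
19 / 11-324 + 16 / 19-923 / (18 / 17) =-4488641 / 3762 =-1193.15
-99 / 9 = -11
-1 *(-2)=2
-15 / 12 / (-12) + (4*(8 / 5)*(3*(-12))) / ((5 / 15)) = -165863 / 240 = -691.10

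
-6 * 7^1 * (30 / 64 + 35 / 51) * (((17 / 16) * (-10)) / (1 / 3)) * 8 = 197925 / 16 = 12370.31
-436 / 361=-1.21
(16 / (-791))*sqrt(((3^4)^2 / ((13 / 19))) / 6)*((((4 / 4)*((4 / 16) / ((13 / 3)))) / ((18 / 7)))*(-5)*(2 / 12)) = 15*sqrt(1482) / 38194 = 0.02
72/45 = 8/5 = 1.60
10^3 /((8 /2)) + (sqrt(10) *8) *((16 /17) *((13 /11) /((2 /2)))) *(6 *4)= 250 + 39936 *sqrt(10) /187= 925.34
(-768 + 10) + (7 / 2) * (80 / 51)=-38378 / 51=-752.51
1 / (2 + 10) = 1 / 12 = 0.08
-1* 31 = -31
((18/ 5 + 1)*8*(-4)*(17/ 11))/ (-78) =6256/ 2145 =2.92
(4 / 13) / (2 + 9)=4 / 143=0.03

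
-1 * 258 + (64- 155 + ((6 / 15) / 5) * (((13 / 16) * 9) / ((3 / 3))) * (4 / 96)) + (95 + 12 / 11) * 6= 4005229 / 17600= 227.57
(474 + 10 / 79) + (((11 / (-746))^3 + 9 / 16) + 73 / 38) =594005464972811 / 1246313129872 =476.61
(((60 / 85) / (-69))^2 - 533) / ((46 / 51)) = -244456671 / 413678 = -590.93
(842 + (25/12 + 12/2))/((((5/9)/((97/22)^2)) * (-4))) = -287943627/38720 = -7436.56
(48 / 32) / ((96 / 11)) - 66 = -65.83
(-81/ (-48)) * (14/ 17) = 189/ 136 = 1.39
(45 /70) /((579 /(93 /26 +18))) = 1683 /70252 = 0.02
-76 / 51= -1.49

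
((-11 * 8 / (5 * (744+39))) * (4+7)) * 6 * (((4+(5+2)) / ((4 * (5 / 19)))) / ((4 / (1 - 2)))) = 25289 / 6525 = 3.88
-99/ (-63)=11/ 7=1.57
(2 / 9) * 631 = 1262 / 9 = 140.22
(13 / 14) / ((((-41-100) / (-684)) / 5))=7410 / 329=22.52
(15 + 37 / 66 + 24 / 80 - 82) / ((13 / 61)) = -665693 / 2145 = -310.35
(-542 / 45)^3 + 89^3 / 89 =562581037 / 91125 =6173.73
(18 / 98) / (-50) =-9 / 2450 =-0.00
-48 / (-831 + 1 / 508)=24384 / 422147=0.06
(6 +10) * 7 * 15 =1680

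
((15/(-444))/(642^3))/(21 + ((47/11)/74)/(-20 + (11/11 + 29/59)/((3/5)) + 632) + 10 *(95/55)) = -299101/89661321843406380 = -0.00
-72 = -72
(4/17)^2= 16/289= 0.06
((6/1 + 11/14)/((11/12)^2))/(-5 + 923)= 380/43197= 0.01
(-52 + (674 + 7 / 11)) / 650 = 6849 / 7150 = 0.96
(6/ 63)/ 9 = 2/ 189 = 0.01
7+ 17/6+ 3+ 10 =137/6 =22.83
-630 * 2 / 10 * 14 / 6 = -294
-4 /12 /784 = -1 /2352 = -0.00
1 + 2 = 3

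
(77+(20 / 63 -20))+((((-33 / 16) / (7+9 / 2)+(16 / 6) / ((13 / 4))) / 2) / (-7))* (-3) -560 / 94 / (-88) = 8963144581 / 155819664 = 57.52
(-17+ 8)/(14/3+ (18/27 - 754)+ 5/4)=108/8969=0.01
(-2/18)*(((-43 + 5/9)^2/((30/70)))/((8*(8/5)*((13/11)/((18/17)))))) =-14045185/429624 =-32.69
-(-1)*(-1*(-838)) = 838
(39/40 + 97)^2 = 9599.10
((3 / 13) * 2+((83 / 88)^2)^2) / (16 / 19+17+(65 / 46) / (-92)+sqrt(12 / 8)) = 14072631656300875507 / 199283794814604651008 - 98676390389566789 * sqrt(6) / 49820948703651162752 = 0.07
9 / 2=4.50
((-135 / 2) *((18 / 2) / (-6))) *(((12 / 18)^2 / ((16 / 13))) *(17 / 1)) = 9945 / 16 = 621.56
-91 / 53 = -1.72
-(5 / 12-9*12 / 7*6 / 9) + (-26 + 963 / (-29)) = -120187 / 2436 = -49.34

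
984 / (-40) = -123 / 5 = -24.60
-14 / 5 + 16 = 66 / 5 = 13.20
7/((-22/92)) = -322/11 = -29.27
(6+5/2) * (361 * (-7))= -42959/2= -21479.50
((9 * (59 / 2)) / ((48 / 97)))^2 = 294774561 / 1024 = 287865.78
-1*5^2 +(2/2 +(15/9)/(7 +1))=-571/24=-23.79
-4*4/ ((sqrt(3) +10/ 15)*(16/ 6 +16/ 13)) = 468/ 437 - 702*sqrt(3)/ 437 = -1.71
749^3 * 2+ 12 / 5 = 4201897502 / 5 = 840379500.40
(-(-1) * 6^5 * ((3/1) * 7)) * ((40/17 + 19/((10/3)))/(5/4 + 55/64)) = 623413.61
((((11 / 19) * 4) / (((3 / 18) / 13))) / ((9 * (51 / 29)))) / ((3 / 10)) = 331760 / 8721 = 38.04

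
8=8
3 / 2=1.50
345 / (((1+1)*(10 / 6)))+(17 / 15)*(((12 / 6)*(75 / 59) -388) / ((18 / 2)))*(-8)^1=7834579 / 15930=491.81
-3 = -3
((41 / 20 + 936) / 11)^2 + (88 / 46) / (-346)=1400507941659 / 192583600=7272.21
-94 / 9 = -10.44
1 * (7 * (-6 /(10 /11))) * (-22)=5082 /5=1016.40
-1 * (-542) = 542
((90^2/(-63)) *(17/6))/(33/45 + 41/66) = -280500/1043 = -268.94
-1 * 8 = -8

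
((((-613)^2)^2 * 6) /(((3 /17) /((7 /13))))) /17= 1976832779054 /13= 152064059927.23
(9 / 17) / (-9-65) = -9 / 1258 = -0.01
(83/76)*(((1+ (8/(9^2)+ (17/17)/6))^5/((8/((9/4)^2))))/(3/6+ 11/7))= 210351414940625/194303944876032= 1.08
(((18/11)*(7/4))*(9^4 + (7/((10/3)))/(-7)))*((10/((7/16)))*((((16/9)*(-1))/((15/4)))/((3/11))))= -11196928/15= -746461.87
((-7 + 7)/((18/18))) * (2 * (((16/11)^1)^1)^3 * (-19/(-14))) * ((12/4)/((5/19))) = 0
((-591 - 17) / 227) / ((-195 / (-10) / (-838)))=1019008 / 8853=115.10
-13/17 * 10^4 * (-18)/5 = 468000/17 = 27529.41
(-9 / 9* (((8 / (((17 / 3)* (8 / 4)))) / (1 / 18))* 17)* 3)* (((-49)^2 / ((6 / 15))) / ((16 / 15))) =-14586075 / 4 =-3646518.75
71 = 71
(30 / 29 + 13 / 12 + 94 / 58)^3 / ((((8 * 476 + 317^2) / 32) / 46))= 50647699723 / 68679887391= 0.74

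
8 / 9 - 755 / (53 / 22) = -149066 / 477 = -312.51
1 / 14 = 0.07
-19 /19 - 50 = -51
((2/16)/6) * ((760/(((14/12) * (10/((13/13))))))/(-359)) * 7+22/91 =14067/65338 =0.22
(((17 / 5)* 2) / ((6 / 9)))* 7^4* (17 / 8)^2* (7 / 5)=154823.98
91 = 91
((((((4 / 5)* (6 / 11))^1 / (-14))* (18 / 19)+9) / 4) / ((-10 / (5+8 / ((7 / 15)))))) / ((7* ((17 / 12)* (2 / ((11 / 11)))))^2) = -18307701 / 1450228010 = -0.01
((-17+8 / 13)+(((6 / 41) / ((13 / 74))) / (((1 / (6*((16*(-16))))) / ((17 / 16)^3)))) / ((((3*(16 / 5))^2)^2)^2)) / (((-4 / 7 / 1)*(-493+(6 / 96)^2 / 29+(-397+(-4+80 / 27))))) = -853953248399035939 / 26537189267724042240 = -0.03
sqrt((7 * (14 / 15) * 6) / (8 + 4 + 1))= 1.74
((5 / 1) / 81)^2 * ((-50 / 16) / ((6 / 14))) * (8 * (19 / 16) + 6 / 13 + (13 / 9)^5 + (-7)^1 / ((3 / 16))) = 141616943125 / 241750385136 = 0.59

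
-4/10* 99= -198/5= -39.60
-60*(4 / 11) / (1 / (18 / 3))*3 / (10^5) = -27 / 6875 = -0.00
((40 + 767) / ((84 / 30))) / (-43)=-4035 / 602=-6.70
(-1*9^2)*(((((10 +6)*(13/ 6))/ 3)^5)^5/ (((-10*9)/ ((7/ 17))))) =933042716020596997564224011883192353491870164189184/ 6780147661534163338385685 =137613922675169992174556200.00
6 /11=0.55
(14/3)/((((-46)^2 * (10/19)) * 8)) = 133/253920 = 0.00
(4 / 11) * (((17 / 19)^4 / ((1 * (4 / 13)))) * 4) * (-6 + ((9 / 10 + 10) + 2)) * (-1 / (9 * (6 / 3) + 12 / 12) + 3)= 8390853744 / 136185445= 61.61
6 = 6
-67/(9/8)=-536/9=-59.56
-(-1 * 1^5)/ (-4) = -1/ 4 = -0.25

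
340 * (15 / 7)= 5100 / 7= 728.57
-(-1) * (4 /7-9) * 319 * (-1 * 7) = 18821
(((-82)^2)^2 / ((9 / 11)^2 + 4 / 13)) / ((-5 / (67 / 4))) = -1191239110204 / 7685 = -155008342.25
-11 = -11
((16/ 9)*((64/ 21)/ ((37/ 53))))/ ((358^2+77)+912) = 54272/ 903166929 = 0.00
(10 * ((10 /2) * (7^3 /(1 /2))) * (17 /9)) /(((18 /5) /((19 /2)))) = 170970.68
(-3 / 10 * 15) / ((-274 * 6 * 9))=0.00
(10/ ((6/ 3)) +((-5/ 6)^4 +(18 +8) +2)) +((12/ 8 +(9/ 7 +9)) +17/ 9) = 427807/ 9072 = 47.16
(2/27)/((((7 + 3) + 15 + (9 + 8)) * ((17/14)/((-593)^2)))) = 703298/1377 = 510.75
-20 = -20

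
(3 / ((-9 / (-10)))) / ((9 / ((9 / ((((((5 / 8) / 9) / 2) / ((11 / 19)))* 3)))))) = 352 / 19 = 18.53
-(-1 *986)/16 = 61.62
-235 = -235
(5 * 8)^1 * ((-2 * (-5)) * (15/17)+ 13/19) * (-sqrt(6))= -122840 * sqrt(6)/323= -931.56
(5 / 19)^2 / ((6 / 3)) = 25 / 722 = 0.03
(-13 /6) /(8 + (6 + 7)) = -0.10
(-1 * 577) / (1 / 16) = -9232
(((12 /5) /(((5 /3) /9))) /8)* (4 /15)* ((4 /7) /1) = 216 /875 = 0.25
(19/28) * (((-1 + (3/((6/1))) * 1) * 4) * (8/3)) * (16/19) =-64/21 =-3.05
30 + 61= 91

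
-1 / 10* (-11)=11 / 10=1.10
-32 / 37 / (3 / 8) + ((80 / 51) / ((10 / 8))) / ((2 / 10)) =2496 / 629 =3.97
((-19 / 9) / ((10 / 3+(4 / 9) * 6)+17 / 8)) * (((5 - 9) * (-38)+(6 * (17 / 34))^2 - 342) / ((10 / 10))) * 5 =27512 / 117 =235.15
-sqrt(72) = -6 * sqrt(2) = -8.49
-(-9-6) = 15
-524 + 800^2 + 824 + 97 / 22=14086697 / 22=640304.41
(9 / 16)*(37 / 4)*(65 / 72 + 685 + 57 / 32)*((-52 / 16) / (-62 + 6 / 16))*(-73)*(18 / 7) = -62588114901 / 1766912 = -35422.32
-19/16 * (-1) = 19/16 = 1.19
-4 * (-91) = 364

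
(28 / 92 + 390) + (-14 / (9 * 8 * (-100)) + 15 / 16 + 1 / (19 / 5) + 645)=815316367 / 786600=1036.51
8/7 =1.14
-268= -268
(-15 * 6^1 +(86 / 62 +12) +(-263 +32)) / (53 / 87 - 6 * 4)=829632 / 63085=13.15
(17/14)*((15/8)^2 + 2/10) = 20213/4480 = 4.51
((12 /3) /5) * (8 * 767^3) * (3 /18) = 7219482608 /15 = 481298840.53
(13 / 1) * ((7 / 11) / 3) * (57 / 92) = 1729 / 1012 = 1.71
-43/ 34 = -1.26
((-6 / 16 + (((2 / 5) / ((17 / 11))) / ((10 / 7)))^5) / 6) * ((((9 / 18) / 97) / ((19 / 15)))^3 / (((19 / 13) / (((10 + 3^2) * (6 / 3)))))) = -4864359096513423 / 44441695242463495000000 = -0.00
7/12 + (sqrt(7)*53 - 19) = -221/12 + 53*sqrt(7) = 121.81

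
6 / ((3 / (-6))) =-12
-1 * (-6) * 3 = 18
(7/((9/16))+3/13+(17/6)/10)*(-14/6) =-212261/7020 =-30.24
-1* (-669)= 669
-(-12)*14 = 168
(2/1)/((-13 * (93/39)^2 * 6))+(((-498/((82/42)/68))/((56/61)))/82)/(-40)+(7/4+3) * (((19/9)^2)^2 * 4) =324879716798159/847912672080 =383.15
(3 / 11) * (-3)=-0.82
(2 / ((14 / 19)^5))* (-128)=-1178.60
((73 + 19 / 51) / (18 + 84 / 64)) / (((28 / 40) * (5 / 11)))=1317184 / 110313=11.94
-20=-20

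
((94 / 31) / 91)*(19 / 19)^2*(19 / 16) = 893 / 22568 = 0.04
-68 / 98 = -34 / 49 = -0.69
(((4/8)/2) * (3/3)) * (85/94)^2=7225/35344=0.20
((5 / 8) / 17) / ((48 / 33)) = 55 / 2176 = 0.03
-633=-633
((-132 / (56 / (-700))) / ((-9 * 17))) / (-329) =550 / 16779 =0.03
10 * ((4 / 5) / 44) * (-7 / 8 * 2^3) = -14 / 11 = -1.27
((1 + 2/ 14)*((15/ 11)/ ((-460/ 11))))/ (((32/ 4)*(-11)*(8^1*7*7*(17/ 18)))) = 27/ 23603888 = 0.00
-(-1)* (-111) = -111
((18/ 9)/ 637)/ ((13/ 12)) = 24/ 8281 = 0.00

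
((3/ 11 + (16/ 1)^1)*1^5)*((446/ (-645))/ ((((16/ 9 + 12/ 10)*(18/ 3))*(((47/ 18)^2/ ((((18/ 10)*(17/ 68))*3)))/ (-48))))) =2095163496/ 350027095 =5.99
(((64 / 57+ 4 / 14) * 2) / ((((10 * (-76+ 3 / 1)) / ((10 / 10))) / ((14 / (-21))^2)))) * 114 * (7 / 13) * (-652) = 2931392 / 42705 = 68.64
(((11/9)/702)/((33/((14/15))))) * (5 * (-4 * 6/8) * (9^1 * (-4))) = 28/1053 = 0.03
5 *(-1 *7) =-35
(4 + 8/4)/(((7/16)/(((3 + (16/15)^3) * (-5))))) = -455072/1575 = -288.93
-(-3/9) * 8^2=64/3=21.33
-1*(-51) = 51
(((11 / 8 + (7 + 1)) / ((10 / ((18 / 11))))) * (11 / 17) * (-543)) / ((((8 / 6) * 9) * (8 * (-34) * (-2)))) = -24435 / 295936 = -0.08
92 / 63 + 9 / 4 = 935 / 252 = 3.71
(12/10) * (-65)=-78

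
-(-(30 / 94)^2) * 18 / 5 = 810 / 2209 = 0.37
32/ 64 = 1/ 2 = 0.50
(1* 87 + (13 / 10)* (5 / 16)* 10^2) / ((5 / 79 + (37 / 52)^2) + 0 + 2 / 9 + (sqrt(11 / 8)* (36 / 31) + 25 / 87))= -411426453508211853738 / 2060425601026258391 + 110684939028085719648* sqrt(22) / 2060425601026258391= 52.29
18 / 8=9 / 4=2.25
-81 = -81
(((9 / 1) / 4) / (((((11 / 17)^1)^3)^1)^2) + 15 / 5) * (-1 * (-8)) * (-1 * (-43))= 20510729358 / 1771561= 11577.77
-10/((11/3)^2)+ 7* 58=49036/121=405.26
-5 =-5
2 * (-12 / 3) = -8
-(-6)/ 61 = 6/ 61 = 0.10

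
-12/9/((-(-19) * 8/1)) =-1/114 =-0.01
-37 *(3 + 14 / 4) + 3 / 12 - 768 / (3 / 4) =-5057 / 4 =-1264.25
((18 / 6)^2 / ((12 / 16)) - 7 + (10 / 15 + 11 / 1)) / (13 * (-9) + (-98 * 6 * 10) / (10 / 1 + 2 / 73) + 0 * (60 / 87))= -3050 / 128721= -0.02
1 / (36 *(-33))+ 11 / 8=3265 / 2376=1.37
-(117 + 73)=-190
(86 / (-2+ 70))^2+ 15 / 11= 37679 / 12716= 2.96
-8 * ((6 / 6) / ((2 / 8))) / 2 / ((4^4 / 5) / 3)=-15 / 16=-0.94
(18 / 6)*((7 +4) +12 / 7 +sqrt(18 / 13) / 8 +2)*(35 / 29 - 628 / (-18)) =9421*sqrt(26) / 3016 +970363 / 609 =1609.30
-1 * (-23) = 23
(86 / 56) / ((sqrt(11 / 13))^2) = 559 / 308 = 1.81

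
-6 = -6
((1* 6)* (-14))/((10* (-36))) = 7/30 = 0.23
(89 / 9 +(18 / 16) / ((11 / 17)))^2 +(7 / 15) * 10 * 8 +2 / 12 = 108328081 / 627264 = 172.70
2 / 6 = 1 / 3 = 0.33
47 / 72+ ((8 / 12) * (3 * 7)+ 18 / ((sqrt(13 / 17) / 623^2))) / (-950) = 21821 / 34200- 3493161 * sqrt(221) / 6175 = -8409.01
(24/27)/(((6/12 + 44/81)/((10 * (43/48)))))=1290/169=7.63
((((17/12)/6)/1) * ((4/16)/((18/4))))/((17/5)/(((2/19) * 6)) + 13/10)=85/43308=0.00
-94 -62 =-156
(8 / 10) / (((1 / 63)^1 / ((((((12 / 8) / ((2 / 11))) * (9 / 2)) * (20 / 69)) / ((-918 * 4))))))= -231 / 1564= -0.15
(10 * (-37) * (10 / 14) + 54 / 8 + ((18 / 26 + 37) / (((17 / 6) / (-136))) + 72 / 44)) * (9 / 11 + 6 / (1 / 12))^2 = -5305258158381 / 484484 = -10950326.86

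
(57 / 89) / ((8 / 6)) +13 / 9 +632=2031095 / 3204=633.92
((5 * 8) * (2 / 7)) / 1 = 80 / 7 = 11.43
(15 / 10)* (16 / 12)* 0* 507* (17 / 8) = 0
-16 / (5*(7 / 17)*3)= -2.59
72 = 72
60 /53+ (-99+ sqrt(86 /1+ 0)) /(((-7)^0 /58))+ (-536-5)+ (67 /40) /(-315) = -4195034951 /667800+ 58 * sqrt(86) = -5744.00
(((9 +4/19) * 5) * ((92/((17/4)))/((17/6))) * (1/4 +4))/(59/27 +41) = 6520500/188309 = 34.63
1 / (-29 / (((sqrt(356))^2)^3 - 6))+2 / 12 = -270708031 / 174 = -1555793.28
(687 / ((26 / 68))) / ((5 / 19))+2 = 443932 / 65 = 6829.72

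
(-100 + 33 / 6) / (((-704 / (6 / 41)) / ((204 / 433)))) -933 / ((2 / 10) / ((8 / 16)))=-7287932643 / 3124528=-2332.49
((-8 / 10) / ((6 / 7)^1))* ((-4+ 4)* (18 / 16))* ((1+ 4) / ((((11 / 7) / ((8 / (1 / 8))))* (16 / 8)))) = 0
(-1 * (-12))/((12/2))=2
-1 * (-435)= 435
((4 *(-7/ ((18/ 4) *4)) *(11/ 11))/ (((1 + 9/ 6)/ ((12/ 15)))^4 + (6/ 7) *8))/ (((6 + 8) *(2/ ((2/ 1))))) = -28672/ 26378847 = -0.00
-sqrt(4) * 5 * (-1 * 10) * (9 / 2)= 450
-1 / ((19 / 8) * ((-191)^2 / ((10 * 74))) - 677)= 5920 / 3314701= 0.00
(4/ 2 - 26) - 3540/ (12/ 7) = -2089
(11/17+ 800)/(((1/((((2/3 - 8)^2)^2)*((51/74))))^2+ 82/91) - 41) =-288869575309643328/14467488927181333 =-19.97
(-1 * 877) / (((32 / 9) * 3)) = -2631 / 32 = -82.22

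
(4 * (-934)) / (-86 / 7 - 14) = 142.13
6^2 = 36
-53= -53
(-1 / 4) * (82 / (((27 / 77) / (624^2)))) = -68292224 / 3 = -22764074.67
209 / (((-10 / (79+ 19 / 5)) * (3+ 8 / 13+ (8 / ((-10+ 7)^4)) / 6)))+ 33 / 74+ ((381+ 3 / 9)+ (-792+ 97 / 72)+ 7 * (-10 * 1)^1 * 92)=-508847239333 / 69463800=-7325.36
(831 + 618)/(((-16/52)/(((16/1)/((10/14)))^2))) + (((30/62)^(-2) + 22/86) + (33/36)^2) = -365778144901/154800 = -2362907.91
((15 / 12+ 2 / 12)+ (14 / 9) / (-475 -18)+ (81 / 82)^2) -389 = -2883573632 / 7458597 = -386.61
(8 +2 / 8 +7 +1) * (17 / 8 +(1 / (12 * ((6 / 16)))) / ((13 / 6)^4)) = 34.70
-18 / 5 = -3.60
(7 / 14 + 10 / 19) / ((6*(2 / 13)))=169 / 152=1.11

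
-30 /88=-15 /44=-0.34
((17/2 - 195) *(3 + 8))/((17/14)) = -28721/17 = -1689.47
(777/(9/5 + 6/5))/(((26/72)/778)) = 7254072/13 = 558005.54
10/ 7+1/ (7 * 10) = 101/ 70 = 1.44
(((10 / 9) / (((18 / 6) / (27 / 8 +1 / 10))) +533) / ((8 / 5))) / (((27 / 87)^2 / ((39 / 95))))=33203521 / 23328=1423.33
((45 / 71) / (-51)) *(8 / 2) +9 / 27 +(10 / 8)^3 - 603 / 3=-46062191 / 231744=-198.76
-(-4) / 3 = 4 / 3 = 1.33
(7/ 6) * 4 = 4.67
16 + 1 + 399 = 416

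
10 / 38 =5 / 19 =0.26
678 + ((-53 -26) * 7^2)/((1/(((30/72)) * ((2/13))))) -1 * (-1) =33607/78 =430.86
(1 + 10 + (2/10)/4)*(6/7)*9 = 5967/70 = 85.24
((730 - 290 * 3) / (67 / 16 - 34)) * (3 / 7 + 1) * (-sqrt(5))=-15.00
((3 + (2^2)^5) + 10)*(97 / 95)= 100589 / 95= 1058.83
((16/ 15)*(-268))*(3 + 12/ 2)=-12864/ 5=-2572.80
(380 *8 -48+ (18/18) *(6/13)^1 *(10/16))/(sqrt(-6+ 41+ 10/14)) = 500.71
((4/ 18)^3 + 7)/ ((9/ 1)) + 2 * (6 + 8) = 188819/ 6561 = 28.78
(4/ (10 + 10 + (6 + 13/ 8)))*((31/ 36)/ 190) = 124/ 188955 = 0.00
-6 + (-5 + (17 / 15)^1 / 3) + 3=-343 / 45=-7.62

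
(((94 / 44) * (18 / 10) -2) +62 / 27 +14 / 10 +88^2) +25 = 23090389 / 2970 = 7774.54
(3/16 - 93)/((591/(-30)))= 7425/1576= 4.71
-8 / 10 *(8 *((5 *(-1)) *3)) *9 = 864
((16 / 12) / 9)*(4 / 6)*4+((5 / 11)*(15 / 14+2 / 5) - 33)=-398371 / 12474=-31.94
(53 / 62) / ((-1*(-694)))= 53 / 43028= 0.00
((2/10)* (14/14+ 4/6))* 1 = 1/3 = 0.33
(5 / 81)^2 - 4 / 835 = -5369 / 5478435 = -0.00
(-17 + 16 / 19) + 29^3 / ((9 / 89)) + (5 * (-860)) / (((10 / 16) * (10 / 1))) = 240475.95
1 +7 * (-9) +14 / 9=-544 / 9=-60.44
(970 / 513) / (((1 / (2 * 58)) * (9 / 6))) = 225040 / 1539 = 146.22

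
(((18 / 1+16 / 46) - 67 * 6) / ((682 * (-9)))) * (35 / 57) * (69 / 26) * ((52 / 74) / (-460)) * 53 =-409213 / 49622661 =-0.01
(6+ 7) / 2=13 / 2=6.50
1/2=0.50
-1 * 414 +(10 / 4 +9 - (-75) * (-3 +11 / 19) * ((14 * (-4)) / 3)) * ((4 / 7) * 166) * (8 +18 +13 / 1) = 12581245.22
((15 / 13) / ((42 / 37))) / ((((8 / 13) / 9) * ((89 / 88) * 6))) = 6105 / 2492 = 2.45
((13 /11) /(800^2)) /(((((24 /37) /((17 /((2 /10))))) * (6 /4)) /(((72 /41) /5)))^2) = 5143333 /2958560000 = 0.00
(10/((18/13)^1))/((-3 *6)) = -65/162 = -0.40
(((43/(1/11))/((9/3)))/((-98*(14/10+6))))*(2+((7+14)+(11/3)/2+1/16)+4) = -3280255/522144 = -6.28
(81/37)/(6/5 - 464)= -405/85618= -0.00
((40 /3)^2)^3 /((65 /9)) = 819200000 /1053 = 777967.71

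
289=289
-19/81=-0.23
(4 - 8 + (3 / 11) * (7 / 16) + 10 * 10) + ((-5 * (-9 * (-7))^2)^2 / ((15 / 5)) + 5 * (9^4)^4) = 9265101075533976.12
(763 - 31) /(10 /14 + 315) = 2562 /1105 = 2.32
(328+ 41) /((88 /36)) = 3321 /22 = 150.95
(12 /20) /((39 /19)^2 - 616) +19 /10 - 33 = -68688071 /2208550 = -31.10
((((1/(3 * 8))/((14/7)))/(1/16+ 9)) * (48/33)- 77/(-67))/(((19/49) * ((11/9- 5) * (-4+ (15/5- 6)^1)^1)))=0.11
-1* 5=-5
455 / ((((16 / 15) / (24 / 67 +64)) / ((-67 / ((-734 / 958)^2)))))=-844038870675 / 269378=-3133288.06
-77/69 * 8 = -8.93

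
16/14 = 8/7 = 1.14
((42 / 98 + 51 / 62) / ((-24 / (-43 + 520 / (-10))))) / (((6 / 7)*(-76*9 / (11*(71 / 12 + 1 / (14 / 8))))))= -5425475 / 8999424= -0.60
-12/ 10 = -6/ 5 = -1.20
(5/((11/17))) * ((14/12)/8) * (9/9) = 595/528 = 1.13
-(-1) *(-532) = -532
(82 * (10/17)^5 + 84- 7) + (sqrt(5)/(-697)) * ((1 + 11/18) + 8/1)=117528989/1419857- 173 * sqrt(5)/12546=82.74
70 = 70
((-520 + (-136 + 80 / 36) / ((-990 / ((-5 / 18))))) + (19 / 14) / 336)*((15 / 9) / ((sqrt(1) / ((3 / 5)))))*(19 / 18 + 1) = -241935341777 / 226328256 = -1068.96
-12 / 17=-0.71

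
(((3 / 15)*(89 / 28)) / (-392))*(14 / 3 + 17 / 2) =-7031 / 329280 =-0.02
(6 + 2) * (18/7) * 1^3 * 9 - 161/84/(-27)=420065/2268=185.21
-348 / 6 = -58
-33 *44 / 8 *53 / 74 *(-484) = 2327919 / 37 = 62916.73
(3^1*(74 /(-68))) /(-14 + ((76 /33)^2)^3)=-143352944559 /5937058818340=-0.02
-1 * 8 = -8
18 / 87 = 6 / 29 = 0.21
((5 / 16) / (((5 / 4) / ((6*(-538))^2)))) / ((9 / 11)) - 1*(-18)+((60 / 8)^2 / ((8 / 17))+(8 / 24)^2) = 916998233 / 288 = 3184021.64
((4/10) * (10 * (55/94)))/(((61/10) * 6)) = 550/8601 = 0.06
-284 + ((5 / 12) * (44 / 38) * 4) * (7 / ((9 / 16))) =-133372 / 513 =-259.98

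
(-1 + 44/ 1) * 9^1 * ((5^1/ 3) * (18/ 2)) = 5805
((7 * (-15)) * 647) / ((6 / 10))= -113225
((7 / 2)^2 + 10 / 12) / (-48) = -157 / 576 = -0.27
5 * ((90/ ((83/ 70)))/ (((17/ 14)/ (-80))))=-35280000/ 1411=-25003.54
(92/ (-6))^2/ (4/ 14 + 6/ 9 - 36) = -161/ 24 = -6.71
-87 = -87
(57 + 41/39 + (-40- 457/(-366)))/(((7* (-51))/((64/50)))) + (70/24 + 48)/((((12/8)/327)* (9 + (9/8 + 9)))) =36964697108/63697725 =580.31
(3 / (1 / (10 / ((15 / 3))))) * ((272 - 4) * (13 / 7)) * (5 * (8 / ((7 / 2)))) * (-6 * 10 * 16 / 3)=-535142400 / 49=-10921273.47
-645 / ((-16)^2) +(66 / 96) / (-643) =-414911 / 164608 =-2.52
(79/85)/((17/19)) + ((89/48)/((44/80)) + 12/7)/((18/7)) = 10356431/3433320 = 3.02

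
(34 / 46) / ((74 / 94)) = 799 / 851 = 0.94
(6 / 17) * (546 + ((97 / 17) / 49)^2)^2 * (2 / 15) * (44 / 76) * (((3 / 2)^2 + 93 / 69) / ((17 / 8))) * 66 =275957030820795805308432 / 304038995970660265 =907636.96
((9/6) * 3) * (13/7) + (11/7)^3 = 12.24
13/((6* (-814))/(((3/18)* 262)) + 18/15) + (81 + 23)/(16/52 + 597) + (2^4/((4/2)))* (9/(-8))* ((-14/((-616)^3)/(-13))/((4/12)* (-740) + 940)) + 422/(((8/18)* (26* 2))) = 93070230881544072899/5081295776798072832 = 18.32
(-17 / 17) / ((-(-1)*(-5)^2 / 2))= -2 / 25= -0.08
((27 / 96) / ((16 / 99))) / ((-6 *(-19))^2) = 99 / 739328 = 0.00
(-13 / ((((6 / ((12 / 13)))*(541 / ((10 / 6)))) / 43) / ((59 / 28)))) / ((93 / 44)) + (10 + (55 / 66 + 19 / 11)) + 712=16835986271 / 23244606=724.30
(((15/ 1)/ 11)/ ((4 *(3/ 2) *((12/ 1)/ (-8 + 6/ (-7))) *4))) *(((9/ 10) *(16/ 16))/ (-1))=93/ 2464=0.04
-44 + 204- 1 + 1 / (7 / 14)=161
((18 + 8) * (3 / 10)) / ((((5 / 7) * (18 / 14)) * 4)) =637 / 300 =2.12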